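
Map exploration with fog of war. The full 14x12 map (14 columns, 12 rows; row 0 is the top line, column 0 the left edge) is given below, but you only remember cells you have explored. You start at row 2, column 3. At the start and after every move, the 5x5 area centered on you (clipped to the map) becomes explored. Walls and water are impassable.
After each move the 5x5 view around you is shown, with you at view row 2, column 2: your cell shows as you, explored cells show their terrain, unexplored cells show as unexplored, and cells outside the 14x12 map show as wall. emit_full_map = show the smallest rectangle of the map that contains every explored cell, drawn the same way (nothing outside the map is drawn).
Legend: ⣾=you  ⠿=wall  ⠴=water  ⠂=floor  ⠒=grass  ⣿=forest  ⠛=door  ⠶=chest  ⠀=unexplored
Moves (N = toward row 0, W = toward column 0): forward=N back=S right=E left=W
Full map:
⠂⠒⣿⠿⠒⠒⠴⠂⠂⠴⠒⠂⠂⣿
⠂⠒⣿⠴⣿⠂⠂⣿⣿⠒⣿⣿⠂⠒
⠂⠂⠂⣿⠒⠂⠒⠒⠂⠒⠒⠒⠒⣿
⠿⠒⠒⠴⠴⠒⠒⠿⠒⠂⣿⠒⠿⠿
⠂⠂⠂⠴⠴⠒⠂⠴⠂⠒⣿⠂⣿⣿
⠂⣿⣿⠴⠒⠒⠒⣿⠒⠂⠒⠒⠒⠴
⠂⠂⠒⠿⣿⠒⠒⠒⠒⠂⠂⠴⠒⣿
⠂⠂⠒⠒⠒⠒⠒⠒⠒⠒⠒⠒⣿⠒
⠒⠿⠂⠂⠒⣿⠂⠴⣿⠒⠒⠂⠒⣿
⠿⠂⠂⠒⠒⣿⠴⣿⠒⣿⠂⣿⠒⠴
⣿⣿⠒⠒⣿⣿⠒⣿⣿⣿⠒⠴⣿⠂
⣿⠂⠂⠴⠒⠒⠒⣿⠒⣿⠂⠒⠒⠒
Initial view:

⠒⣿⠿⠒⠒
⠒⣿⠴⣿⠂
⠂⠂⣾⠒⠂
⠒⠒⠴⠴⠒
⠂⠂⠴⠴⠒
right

⣿⠿⠒⠒⠴
⣿⠴⣿⠂⠂
⠂⣿⣾⠂⠒
⠒⠴⠴⠒⠒
⠂⠴⠴⠒⠂

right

⠿⠒⠒⠴⠂
⠴⣿⠂⠂⣿
⣿⠒⣾⠒⠒
⠴⠴⠒⠒⠿
⠴⠴⠒⠂⠴

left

⣿⠿⠒⠒⠴
⣿⠴⣿⠂⠂
⠂⣿⣾⠂⠒
⠒⠴⠴⠒⠒
⠂⠴⠴⠒⠂

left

⠒⣿⠿⠒⠒
⠒⣿⠴⣿⠂
⠂⠂⣾⠒⠂
⠒⠒⠴⠴⠒
⠂⠂⠴⠴⠒

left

⠂⠒⣿⠿⠒
⠂⠒⣿⠴⣿
⠂⠂⣾⣿⠒
⠿⠒⠒⠴⠴
⠂⠂⠂⠴⠴

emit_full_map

⠂⠒⣿⠿⠒⠒⠴⠂
⠂⠒⣿⠴⣿⠂⠂⣿
⠂⠂⣾⣿⠒⠂⠒⠒
⠿⠒⠒⠴⠴⠒⠒⠿
⠂⠂⠂⠴⠴⠒⠂⠴

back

⠂⠒⣿⠴⣿
⠂⠂⠂⣿⠒
⠿⠒⣾⠴⠴
⠂⠂⠂⠴⠴
⠂⣿⣿⠴⠒

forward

⠂⠒⣿⠿⠒
⠂⠒⣿⠴⣿
⠂⠂⣾⣿⠒
⠿⠒⠒⠴⠴
⠂⠂⠂⠴⠴

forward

⠿⠿⠿⠿⠿
⠂⠒⣿⠿⠒
⠂⠒⣾⠴⣿
⠂⠂⠂⣿⠒
⠿⠒⠒⠴⠴

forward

⠿⠿⠿⠿⠿
⠿⠿⠿⠿⠿
⠂⠒⣾⠿⠒
⠂⠒⣿⠴⣿
⠂⠂⠂⣿⠒

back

⠿⠿⠿⠿⠿
⠂⠒⣿⠿⠒
⠂⠒⣾⠴⣿
⠂⠂⠂⣿⠒
⠿⠒⠒⠴⠴

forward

⠿⠿⠿⠿⠿
⠿⠿⠿⠿⠿
⠂⠒⣾⠿⠒
⠂⠒⣿⠴⣿
⠂⠂⠂⣿⠒

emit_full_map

⠂⠒⣾⠿⠒⠒⠴⠂
⠂⠒⣿⠴⣿⠂⠂⣿
⠂⠂⠂⣿⠒⠂⠒⠒
⠿⠒⠒⠴⠴⠒⠒⠿
⠂⠂⠂⠴⠴⠒⠂⠴
⠂⣿⣿⠴⠒⠀⠀⠀


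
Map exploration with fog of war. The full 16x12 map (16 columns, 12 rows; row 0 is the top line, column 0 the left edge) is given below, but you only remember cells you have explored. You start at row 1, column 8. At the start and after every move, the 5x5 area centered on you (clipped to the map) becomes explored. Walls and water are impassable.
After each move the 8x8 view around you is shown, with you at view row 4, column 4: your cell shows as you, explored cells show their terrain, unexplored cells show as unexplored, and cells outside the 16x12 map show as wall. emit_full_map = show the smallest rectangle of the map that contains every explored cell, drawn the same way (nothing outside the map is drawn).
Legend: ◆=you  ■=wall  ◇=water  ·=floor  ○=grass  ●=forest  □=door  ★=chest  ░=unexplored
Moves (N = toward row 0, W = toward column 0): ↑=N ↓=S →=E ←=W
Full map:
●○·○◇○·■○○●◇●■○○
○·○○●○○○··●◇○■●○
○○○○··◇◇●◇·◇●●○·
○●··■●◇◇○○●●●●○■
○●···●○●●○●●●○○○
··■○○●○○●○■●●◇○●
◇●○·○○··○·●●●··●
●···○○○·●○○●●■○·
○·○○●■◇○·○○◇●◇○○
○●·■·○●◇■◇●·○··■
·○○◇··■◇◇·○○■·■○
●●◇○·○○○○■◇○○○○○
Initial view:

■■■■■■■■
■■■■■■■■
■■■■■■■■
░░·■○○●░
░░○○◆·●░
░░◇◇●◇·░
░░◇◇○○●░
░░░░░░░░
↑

■■■■■■■■
■■■■■■■■
■■■■■■■■
■■■■■■■■
░░·■◆○●░
░░○○··●░
░░◇◇●◇·░
░░◇◇○○●░

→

■■■■■■■■
■■■■■■■■
■■■■■■■■
■■■■■■■■
░·■○◆●◇░
░○○··●◇░
░◇◇●◇·◇░
░◇◇○○●░░

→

■■■■■■■■
■■■■■■■■
■■■■■■■■
■■■■■■■■
·■○○◆◇●░
○○··●◇○░
◇◇●◇·◇●░
◇◇○○●░░░

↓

■■■■■■■■
■■■■■■■■
■■■■■■■■
·■○○●◇●░
○○··◆◇○░
◇◇●◇·◇●░
◇◇○○●●●░
░░░░░░░░

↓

■■■■■■■■
■■■■■■■■
·■○○●◇●░
○○··●◇○░
◇◇●◇◆◇●░
◇◇○○●●●░
░░●○●●●░
░░░░░░░░

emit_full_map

·■○○●◇●
○○··●◇○
◇◇●◇◆◇●
◇◇○○●●●
░░●○●●●

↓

■■■■■■■■
·■○○●◇●░
○○··●◇○░
◇◇●◇·◇●░
◇◇○○◆●●░
░░●○●●●░
░░●○■●●░
░░░░░░░░

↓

·■○○●◇●░
○○··●◇○░
◇◇●◇·◇●░
◇◇○○●●●░
░░●○◆●●░
░░●○■●●░
░░○·●●●░
░░░░░░░░

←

░·■○○●◇●
░○○··●◇○
░◇◇●◇·◇●
░◇◇○○●●●
░░●●◆●●●
░░○●○■●●
░░·○·●●●
░░░░░░░░

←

░░·■○○●◇
░░○○··●◇
░░◇◇●◇·◇
░░◇◇○○●●
░░○●◆○●●
░░○○●○■●
░░··○·●●
░░░░░░░░

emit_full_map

·■○○●◇●
○○··●◇○
◇◇●◇·◇●
◇◇○○●●●
○●◆○●●●
○○●○■●●
··○·●●●

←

░░░·■○○●
░░░○○··●
░░·◇◇●◇·
░░●◇◇○○●
░░●○◆●○●
░░●○○●○■
░░○··○·●
░░░░░░░░

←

░░░░·■○○
░░░░○○··
░░··◇◇●◇
░░■●◇◇○○
░░·●◆●●○
░░○●○○●○
░░○○··○·
░░░░░░░░

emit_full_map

░░·■○○●◇●
░░○○··●◇○
··◇◇●◇·◇●
■●◇◇○○●●●
·●◆●●○●●●
○●○○●○■●●
○○··○·●●●


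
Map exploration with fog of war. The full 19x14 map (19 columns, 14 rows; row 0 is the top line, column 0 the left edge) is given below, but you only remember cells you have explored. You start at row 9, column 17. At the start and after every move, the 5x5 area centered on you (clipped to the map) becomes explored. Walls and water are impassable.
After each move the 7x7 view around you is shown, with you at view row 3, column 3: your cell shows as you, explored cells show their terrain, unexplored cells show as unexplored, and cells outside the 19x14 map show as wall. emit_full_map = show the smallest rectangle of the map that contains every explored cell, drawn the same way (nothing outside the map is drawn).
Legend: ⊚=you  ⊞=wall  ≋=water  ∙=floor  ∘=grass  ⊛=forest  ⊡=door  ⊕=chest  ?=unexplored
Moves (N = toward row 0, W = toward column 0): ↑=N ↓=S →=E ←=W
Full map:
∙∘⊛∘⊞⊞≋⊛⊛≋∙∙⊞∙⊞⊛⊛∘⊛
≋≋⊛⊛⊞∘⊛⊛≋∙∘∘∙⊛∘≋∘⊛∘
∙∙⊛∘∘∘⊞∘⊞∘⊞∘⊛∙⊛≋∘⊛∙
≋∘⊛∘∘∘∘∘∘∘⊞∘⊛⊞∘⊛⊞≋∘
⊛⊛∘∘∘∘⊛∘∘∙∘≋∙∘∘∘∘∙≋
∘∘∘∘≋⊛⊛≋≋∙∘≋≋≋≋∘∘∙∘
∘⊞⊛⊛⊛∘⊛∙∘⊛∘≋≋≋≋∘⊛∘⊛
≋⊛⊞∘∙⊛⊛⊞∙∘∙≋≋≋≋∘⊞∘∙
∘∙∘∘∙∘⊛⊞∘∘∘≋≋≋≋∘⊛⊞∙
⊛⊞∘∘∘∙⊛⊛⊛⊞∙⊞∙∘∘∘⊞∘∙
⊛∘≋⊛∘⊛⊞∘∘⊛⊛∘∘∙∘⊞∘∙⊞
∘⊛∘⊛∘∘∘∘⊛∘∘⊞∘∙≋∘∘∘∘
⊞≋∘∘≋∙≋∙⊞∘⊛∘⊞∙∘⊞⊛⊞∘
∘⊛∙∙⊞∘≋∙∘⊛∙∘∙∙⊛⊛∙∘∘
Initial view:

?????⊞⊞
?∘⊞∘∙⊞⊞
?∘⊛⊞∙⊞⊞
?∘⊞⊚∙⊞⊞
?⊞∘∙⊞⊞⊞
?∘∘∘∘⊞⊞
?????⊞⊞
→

????⊞⊞⊞
∘⊞∘∙⊞⊞⊞
∘⊛⊞∙⊞⊞⊞
∘⊞∘⊚⊞⊞⊞
⊞∘∙⊞⊞⊞⊞
∘∘∘∘⊞⊞⊞
????⊞⊞⊞

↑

????⊞⊞⊞
?⊛∘⊛⊞⊞⊞
∘⊞∘∙⊞⊞⊞
∘⊛⊞⊚⊞⊞⊞
∘⊞∘∙⊞⊞⊞
⊞∘∙⊞⊞⊞⊞
∘∘∘∘⊞⊞⊞

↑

????⊞⊞⊞
?∘∙∘⊞⊞⊞
?⊛∘⊛⊞⊞⊞
∘⊞∘⊚⊞⊞⊞
∘⊛⊞∙⊞⊞⊞
∘⊞∘∙⊞⊞⊞
⊞∘∙⊞⊞⊞⊞

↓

?∘∙∘⊞⊞⊞
?⊛∘⊛⊞⊞⊞
∘⊞∘∙⊞⊞⊞
∘⊛⊞⊚⊞⊞⊞
∘⊞∘∙⊞⊞⊞
⊞∘∙⊞⊞⊞⊞
∘∘∘∘⊞⊞⊞

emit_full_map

?∘∙∘
?⊛∘⊛
∘⊞∘∙
∘⊛⊞⊚
∘⊞∘∙
⊞∘∙⊞
∘∘∘∘

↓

?⊛∘⊛⊞⊞⊞
∘⊞∘∙⊞⊞⊞
∘⊛⊞∙⊞⊞⊞
∘⊞∘⊚⊞⊞⊞
⊞∘∙⊞⊞⊞⊞
∘∘∘∘⊞⊞⊞
????⊞⊞⊞

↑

?∘∙∘⊞⊞⊞
?⊛∘⊛⊞⊞⊞
∘⊞∘∙⊞⊞⊞
∘⊛⊞⊚⊞⊞⊞
∘⊞∘∙⊞⊞⊞
⊞∘∙⊞⊞⊞⊞
∘∘∘∘⊞⊞⊞

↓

?⊛∘⊛⊞⊞⊞
∘⊞∘∙⊞⊞⊞
∘⊛⊞∙⊞⊞⊞
∘⊞∘⊚⊞⊞⊞
⊞∘∙⊞⊞⊞⊞
∘∘∘∘⊞⊞⊞
????⊞⊞⊞


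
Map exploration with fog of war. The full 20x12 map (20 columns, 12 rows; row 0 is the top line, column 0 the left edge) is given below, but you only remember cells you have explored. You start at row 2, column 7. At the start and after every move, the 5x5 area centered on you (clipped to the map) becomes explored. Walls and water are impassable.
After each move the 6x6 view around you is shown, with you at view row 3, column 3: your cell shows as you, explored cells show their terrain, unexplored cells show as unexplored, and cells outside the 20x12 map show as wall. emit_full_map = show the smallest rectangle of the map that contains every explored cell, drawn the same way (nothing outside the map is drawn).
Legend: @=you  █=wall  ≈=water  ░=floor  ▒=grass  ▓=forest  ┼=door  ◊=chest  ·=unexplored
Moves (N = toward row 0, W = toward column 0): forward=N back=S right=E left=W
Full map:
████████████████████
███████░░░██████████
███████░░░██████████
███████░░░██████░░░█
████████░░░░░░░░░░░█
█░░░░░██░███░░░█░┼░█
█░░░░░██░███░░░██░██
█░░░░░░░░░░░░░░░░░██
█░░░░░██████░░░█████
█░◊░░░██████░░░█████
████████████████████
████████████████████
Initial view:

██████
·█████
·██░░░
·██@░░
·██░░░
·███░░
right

██████
██████
██░░░█
██░@░█
██░░░█
███░░░

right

██████
██████
█░░░██
█░░@██
█░░░██
██░░░░

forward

██████
██████
██████
█░░@██
█░░░██
█░░░██

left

██████
██████
██████
██░@░█
██░░░█
██░░░█

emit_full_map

███████
██░@░██
██░░░██
██░░░██
███░░░░

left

██████
██████
·█████
·██@░░
·██░░░
·██░░░

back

██████
·█████
·██░░░
·██@░░
·██░░░
·███░░

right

██████
██████
██░░░█
██░@░█
██░░░█
███░░░

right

██████
██████
█░░░██
█░░@██
█░░░██
██░░░░

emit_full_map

███████
██░░░██
██░░@██
██░░░██
███░░░░


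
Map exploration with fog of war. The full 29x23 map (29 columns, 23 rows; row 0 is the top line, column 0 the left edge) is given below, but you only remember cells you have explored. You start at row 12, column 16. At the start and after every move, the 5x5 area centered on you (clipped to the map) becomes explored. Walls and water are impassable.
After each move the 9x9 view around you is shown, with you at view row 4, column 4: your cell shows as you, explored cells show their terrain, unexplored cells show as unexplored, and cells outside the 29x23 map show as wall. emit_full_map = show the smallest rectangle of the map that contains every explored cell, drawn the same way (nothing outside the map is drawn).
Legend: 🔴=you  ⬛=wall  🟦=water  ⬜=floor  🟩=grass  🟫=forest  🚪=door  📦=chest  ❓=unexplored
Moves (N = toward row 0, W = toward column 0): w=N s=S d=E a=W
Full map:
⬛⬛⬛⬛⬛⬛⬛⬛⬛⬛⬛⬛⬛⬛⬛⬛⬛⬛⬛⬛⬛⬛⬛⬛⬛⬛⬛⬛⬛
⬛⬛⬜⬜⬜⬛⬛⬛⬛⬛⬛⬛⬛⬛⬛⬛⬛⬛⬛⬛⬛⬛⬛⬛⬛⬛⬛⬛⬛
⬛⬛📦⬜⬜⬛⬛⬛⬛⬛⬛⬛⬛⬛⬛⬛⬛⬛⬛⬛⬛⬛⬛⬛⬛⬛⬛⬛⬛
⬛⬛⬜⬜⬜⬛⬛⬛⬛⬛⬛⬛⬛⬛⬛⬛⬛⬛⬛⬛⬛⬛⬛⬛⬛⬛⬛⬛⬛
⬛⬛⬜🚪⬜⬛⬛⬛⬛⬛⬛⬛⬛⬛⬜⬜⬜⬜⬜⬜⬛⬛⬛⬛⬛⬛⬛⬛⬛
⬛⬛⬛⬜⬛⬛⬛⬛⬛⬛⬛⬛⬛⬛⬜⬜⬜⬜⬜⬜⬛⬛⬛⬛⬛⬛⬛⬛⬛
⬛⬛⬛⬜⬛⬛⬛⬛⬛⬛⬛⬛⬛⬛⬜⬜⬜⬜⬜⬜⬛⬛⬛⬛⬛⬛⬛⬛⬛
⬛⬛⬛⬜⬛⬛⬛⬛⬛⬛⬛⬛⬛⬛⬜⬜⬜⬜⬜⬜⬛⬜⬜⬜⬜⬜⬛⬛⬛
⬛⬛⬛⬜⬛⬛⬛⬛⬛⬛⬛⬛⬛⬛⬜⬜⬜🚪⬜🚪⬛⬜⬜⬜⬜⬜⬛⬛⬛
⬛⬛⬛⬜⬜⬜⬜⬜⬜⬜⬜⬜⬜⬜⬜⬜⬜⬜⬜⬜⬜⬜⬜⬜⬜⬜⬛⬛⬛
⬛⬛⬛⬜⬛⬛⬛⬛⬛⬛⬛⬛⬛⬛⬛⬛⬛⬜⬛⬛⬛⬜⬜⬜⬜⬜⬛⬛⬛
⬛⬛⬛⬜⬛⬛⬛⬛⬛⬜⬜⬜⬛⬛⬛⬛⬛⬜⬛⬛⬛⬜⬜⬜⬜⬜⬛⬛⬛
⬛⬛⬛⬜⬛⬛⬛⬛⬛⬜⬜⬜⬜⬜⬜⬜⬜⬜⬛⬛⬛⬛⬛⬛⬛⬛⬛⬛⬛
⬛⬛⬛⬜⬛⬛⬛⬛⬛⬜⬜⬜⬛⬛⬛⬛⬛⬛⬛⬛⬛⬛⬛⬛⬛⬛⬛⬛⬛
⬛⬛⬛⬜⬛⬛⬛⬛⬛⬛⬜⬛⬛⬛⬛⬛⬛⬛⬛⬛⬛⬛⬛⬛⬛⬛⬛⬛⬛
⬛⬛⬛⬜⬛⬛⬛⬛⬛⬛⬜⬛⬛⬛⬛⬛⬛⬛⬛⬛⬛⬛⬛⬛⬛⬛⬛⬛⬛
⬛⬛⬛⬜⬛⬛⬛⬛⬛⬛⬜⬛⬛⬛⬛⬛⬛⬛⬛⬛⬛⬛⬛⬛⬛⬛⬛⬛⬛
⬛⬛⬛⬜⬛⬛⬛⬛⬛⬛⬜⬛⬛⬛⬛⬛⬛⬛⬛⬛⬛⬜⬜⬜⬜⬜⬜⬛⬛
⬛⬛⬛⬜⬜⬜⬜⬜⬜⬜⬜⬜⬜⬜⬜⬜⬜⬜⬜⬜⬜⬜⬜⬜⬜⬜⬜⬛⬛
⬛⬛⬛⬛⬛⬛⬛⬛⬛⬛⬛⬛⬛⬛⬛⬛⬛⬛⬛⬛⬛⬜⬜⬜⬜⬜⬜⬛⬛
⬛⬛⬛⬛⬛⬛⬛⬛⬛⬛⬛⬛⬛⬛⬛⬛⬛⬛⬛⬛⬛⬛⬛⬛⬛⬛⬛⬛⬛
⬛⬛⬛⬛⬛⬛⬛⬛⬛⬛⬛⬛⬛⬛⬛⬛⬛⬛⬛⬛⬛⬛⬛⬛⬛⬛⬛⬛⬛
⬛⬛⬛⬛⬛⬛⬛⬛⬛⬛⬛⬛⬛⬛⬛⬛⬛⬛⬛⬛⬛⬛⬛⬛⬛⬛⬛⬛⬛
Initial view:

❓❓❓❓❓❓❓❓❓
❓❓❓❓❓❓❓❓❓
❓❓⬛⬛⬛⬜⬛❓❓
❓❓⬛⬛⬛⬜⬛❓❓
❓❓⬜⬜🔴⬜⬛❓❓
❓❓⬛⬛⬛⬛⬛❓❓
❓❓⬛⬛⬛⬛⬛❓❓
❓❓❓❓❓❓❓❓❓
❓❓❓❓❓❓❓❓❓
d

❓❓❓❓❓❓❓❓❓
❓❓❓❓❓❓❓❓❓
❓⬛⬛⬛⬜⬛⬛❓❓
❓⬛⬛⬛⬜⬛⬛❓❓
❓⬜⬜⬜🔴⬛⬛❓❓
❓⬛⬛⬛⬛⬛⬛❓❓
❓⬛⬛⬛⬛⬛⬛❓❓
❓❓❓❓❓❓❓❓❓
❓❓❓❓❓❓❓❓❓

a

❓❓❓❓❓❓❓❓❓
❓❓❓❓❓❓❓❓❓
❓❓⬛⬛⬛⬜⬛⬛❓
❓❓⬛⬛⬛⬜⬛⬛❓
❓❓⬜⬜🔴⬜⬛⬛❓
❓❓⬛⬛⬛⬛⬛⬛❓
❓❓⬛⬛⬛⬛⬛⬛❓
❓❓❓❓❓❓❓❓❓
❓❓❓❓❓❓❓❓❓

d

❓❓❓❓❓❓❓❓❓
❓❓❓❓❓❓❓❓❓
❓⬛⬛⬛⬜⬛⬛❓❓
❓⬛⬛⬛⬜⬛⬛❓❓
❓⬜⬜⬜🔴⬛⬛❓❓
❓⬛⬛⬛⬛⬛⬛❓❓
❓⬛⬛⬛⬛⬛⬛❓❓
❓❓❓❓❓❓❓❓❓
❓❓❓❓❓❓❓❓❓

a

❓❓❓❓❓❓❓❓❓
❓❓❓❓❓❓❓❓❓
❓❓⬛⬛⬛⬜⬛⬛❓
❓❓⬛⬛⬛⬜⬛⬛❓
❓❓⬜⬜🔴⬜⬛⬛❓
❓❓⬛⬛⬛⬛⬛⬛❓
❓❓⬛⬛⬛⬛⬛⬛❓
❓❓❓❓❓❓❓❓❓
❓❓❓❓❓❓❓❓❓

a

❓❓❓❓❓❓❓❓❓
❓❓❓❓❓❓❓❓❓
❓❓⬛⬛⬛⬛⬜⬛⬛
❓❓⬛⬛⬛⬛⬜⬛⬛
❓❓⬜⬜🔴⬜⬜⬛⬛
❓❓⬛⬛⬛⬛⬛⬛⬛
❓❓⬛⬛⬛⬛⬛⬛⬛
❓❓❓❓❓❓❓❓❓
❓❓❓❓❓❓❓❓❓

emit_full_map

⬛⬛⬛⬛⬜⬛⬛
⬛⬛⬛⬛⬜⬛⬛
⬜⬜🔴⬜⬜⬛⬛
⬛⬛⬛⬛⬛⬛⬛
⬛⬛⬛⬛⬛⬛⬛

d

❓❓❓❓❓❓❓❓❓
❓❓❓❓❓❓❓❓❓
❓⬛⬛⬛⬛⬜⬛⬛❓
❓⬛⬛⬛⬛⬜⬛⬛❓
❓⬜⬜⬜🔴⬜⬛⬛❓
❓⬛⬛⬛⬛⬛⬛⬛❓
❓⬛⬛⬛⬛⬛⬛⬛❓
❓❓❓❓❓❓❓❓❓
❓❓❓❓❓❓❓❓❓

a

❓❓❓❓❓❓❓❓❓
❓❓❓❓❓❓❓❓❓
❓❓⬛⬛⬛⬛⬜⬛⬛
❓❓⬛⬛⬛⬛⬜⬛⬛
❓❓⬜⬜🔴⬜⬜⬛⬛
❓❓⬛⬛⬛⬛⬛⬛⬛
❓❓⬛⬛⬛⬛⬛⬛⬛
❓❓❓❓❓❓❓❓❓
❓❓❓❓❓❓❓❓❓

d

❓❓❓❓❓❓❓❓❓
❓❓❓❓❓❓❓❓❓
❓⬛⬛⬛⬛⬜⬛⬛❓
❓⬛⬛⬛⬛⬜⬛⬛❓
❓⬜⬜⬜🔴⬜⬛⬛❓
❓⬛⬛⬛⬛⬛⬛⬛❓
❓⬛⬛⬛⬛⬛⬛⬛❓
❓❓❓❓❓❓❓❓❓
❓❓❓❓❓❓❓❓❓


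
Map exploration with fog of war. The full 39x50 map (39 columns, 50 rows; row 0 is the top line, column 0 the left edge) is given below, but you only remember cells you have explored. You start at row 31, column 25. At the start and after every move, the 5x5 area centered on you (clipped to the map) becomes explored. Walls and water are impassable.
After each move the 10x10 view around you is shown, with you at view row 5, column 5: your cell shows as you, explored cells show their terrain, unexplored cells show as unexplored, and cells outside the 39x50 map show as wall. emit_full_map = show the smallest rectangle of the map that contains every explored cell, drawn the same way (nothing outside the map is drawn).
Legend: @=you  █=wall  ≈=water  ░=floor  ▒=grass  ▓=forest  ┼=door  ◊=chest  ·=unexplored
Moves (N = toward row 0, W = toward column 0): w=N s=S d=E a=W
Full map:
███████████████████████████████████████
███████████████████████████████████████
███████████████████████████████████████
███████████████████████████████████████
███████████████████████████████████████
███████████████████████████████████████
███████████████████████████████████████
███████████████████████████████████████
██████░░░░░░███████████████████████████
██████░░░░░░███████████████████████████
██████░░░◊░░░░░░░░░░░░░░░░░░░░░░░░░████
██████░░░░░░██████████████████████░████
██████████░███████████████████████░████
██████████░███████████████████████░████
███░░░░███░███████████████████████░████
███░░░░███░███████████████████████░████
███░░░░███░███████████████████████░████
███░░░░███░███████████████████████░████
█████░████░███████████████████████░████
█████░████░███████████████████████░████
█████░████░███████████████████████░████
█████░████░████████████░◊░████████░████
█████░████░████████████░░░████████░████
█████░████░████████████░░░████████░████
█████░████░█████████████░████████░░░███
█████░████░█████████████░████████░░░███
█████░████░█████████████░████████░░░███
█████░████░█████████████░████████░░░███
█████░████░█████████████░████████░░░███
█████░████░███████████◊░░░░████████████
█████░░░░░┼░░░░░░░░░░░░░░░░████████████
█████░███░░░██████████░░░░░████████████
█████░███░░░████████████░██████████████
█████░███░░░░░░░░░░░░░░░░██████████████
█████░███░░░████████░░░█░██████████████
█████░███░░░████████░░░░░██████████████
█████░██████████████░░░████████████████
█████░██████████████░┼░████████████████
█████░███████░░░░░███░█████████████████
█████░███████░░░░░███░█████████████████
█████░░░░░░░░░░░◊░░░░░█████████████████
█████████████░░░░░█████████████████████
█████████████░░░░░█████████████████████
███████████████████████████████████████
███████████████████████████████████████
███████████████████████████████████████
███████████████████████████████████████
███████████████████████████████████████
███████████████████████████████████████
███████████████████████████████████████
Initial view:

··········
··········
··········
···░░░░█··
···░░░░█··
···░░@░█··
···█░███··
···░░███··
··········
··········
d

··········
··········
··········
··░░░░██··
··░░░░██··
··░░░@██··
··█░████··
··░░████··
··········
··········

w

··········
··········
··········
···░████··
··░░░░██··
··░░░@██··
··░░░░██··
··█░████··
··░░████··
··········

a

··········
··········
··········
···█░████·
···░░░░██·
···░░@░██·
···░░░░██·
···█░████·
···░░████·
··········

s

··········
··········
···█░████·
···░░░░██·
···░░░░██·
···░░@░██·
···█░████·
···░░████·
··········
··········

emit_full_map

█░████
░░░░██
░░░░██
░░@░██
█░████
░░████

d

··········
··········
··█░████··
··░░░░██··
··░░░░██··
··░░░@██··
··█░████··
··░░████··
··········
··········

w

··········
··········
··········
··█░████··
··░░░░██··
··░░░@██··
··░░░░██··
··█░████··
··░░████··
··········

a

··········
··········
··········
···█░████·
···░░░░██·
···░░@░██·
···░░░░██·
···█░████·
···░░████·
··········

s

··········
··········
···█░████·
···░░░░██·
···░░░░██·
···░░@░██·
···█░████·
···░░████·
··········
··········

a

··········
··········
····█░████
···◊░░░░██
···░░░░░██
···░░@░░██
···██░████
···░░░████
··········
··········

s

··········
····█░████
···◊░░░░██
···░░░░░██
···░░░░░██
···██@████
···░░░████
···░█░██··
··········
··········

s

····█░████
···◊░░░░██
···░░░░░██
···░░░░░██
···██░████
···░░@████
···░█░██··
···░░░██··
··········
··········

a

·····█░███
····◊░░░░█
····░░░░░█
···█░░░░░█
···███░███
···░░@░███
···░░█░██·
···░░░░██·
··········
··········

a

······█░██
·····◊░░░░
·····░░░░░
···██░░░░░
···████░██
···░░@░░██
···░░░█░██
···░░░░░██
··········
··········

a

·······█░█
······◊░░░
······░░░░
···███░░░░
···█████░█
···░░@░░░█
···█░░░█░█
···█░░░░░█
··········
··········

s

······◊░░░
······░░░░
···███░░░░
···█████░█
···░░░░░░█
···█░@░█░█
···█░░░░░█
···█░░░█··
··········
··········

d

·····◊░░░░
·····░░░░░
··███░░░░░
··█████░██
··░░░░░░██
··█░░@█░██
··█░░░░░██
··█░░░██··
··········
··········

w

······█░██
·····◊░░░░
·····░░░░░
··███░░░░░
··█████░██
··░░░@░░██
··█░░░█░██
··█░░░░░██
··█░░░██··
··········

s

·····◊░░░░
·····░░░░░
··███░░░░░
··█████░██
··░░░░░░██
··█░░@█░██
··█░░░░░██
··█░░░██··
··········
··········

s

·····░░░░░
··███░░░░░
··█████░██
··░░░░░░██
··█░░░█░██
··█░░@░░██
··█░░░██··
···░┼░██··
··········
··········

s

··███░░░░░
··█████░██
··░░░░░░██
··█░░░█░██
··█░░░░░██
··█░░@██··
···░┼░██··
···█░███··
··········
··········

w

·····░░░░░
··███░░░░░
··█████░██
··░░░░░░██
··█░░░█░██
··█░░@░░██
··█░░░██··
···░┼░██··
···█░███··
··········

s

··███░░░░░
··█████░██
··░░░░░░██
··█░░░█░██
··█░░░░░██
··█░░@██··
···░┼░██··
···█░███··
··········
··········

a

···███░░░░
···█████░█
···░░░░░░█
···█░░░█░█
···█░░░░░█
···█░@░██·
···█░┼░██·
···██░███·
··········
··········

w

······░░░░
···███░░░░
···█████░█
···░░░░░░█
···█░░░█░█
···█░@░░░█
···█░░░██·
···█░┼░██·
···██░███·
··········

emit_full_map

····█░████
···◊░░░░██
···░░░░░██
███░░░░░██
█████░████
░░░░░░████
█░░░█░██··
█░@░░░██··
█░░░██····
█░┼░██····
██░███····

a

·······░░░
····███░░░
····█████░
···░░░░░░░
···██░░░█░
···██@░░░░
···██░░░██
···██░┼░██
····██░███
··········

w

·······◊░░
·······░░░
····███░░░
···██████░
···░░░░░░░
···██@░░█░
···██░░░░░
···██░░░██
···██░┼░██
····██░███

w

········█░
·······◊░░
·······░░░
···████░░░
···██████░
···░░@░░░░
···██░░░█░
···██░░░░░
···██░░░██
···██░┼░██

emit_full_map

·····█░████
····◊░░░░██
····░░░░░██
████░░░░░██
██████░████
░░@░░░░████
██░░░█░██··
██░░░░░██··
██░░░██····
██░┼░██····
·██░███····


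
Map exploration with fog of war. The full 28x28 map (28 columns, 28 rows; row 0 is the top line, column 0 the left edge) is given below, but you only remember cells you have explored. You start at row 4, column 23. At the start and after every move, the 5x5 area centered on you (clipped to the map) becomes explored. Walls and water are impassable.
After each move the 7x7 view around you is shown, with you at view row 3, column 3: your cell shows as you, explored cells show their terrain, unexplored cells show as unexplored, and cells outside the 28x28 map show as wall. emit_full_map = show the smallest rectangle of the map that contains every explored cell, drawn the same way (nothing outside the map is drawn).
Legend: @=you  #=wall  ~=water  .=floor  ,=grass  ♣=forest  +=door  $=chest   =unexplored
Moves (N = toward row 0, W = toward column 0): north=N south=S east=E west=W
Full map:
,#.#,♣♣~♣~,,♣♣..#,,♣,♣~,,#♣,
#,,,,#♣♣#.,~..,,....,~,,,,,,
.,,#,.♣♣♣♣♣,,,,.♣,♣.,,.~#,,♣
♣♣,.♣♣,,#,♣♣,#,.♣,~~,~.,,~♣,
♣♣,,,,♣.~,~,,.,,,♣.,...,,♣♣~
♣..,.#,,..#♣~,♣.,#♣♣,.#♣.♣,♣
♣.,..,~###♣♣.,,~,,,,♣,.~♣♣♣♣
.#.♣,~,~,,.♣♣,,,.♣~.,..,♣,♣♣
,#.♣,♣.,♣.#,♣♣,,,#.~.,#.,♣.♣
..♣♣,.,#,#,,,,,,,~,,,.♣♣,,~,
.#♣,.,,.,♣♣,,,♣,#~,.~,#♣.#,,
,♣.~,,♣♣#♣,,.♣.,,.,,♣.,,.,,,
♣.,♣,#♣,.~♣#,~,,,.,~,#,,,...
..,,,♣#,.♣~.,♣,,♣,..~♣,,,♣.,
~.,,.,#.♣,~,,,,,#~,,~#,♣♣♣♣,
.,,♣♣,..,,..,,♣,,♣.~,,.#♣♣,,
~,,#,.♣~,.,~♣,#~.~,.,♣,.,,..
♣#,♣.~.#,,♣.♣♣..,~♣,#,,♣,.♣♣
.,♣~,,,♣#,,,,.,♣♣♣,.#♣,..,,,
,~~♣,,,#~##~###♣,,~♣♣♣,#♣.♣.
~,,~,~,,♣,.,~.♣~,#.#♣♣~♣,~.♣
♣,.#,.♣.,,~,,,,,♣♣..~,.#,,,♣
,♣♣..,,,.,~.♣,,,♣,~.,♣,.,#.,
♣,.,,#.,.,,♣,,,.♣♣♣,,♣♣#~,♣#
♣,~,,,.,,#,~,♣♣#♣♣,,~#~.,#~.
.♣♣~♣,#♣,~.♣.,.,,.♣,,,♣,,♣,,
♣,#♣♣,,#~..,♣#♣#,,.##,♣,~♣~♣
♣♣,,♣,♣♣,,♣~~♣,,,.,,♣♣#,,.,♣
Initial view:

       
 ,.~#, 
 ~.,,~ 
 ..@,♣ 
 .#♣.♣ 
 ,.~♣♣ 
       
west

       
 ,,.~#,
 ,~.,,~
 ..@,,♣
 ,.#♣.♣
 ♣,.~♣♣
       

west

       
 .,,.~#
 ~,~.,,
 ,.@.,,
 ♣,.#♣.
 ,♣,.~♣
       

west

       
 ♣.,,.~
 ~~,~.,
 .,@..,
 ♣♣,.#♣
 ,,♣,.~
       

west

       
 ,♣.,,.
 ,~~,~.
 ♣.@...
 #♣♣,.#
 ,,,♣,.
       

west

       
 ♣,♣.,,
 ♣,~~,~
 ,♣@,..
 ,#♣♣,.
 ,,,,♣,
       

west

       
 .♣,♣.,
 .♣,~~,
 ,,@.,.
 .,#♣♣,
 ~,,,,♣
       

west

       
 ,.♣,♣.
 ,.♣,~~
 ,,@♣.,
 ♣.,#♣♣
 ,~,,,,
       

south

 ,.♣,♣.
 ,.♣,~~
 ,,,♣.,
 ♣.@#♣♣
 ,~,,,,
 ,,.♣~ 
       

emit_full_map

,.♣,♣.,,.~#,
,.♣,~~,~.,,~
,,,♣.,...,,♣
♣.@#♣♣,.#♣.♣
,~,,,,♣,.~♣♣
,,.♣~       

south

 ,.♣,~~
 ,,,♣.,
 ♣.,#♣♣
 ,~@,,,
 ,,.♣~ 
 ,,,#. 
       

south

 ,,,♣.,
 ♣.,#♣♣
 ,~,,,,
 ,,@♣~ 
 ,,,#. 
 ,,,~, 
       

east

,,,♣.,.
♣.,#♣♣,
,~,,,,♣
,,.@~. 
,,,#.~ 
,,,~,, 
       

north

,.♣,~~,
,,,♣.,.
♣.,#♣♣,
,~,@,,♣
,,.♣~. 
,,,#.~ 
,,,~,, 

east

.♣,~~,~
,,♣.,..
.,#♣♣,.
~,,@,♣,
,.♣~., 
,,#.~. 
,,~,,  

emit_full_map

,.♣,♣.,,.~#,
,.♣,~~,~.,,~
,,,♣.,...,,♣
♣.,#♣♣,.#♣.♣
,~,,@,♣,.~♣♣
,,.♣~.,     
,,,#.~.     
,,,~,,      

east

♣,~~,~.
,♣.,...
,#♣♣,.#
,,,@♣,.
.♣~.,. 
,#.~., 
,~,,   

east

,~~,~.,
♣.,...,
#♣♣,.#♣
,,,@,.~
♣~.,.. 
#.~.,# 
~,,    

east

~~,~.,,
.,...,,
♣♣,.#♣.
,,♣@.~♣
~.,.., 
.~.,#. 
,,     

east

~,~.,,~
,...,,♣
♣,.#♣.♣
,♣,@~♣♣
.,..,♣ 
~.,#., 
,      

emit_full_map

,.♣,♣.,,.~#,
,.♣,~~,~.,,~
,,,♣.,...,,♣
♣.,#♣♣,.#♣.♣
,~,,,,♣,@~♣♣
,,.♣~.,..,♣ 
,,,#.~.,#., 
,,,~,,      

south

,...,,♣
♣,.#♣.♣
,♣,.~♣♣
.,.@,♣ 
~.,#., 
,,.♣♣, 
       

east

...,,♣ 
,.#♣.♣ 
♣,.~♣♣ 
,..@♣, 
.,#.,♣ 
,.♣♣,, 
       

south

,.#♣.♣ 
♣,.~♣♣ 
,..,♣, 
.,#@,♣ 
,.♣♣,, 
 ,#♣.# 
       

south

♣,.~♣♣ 
,..,♣, 
.,#.,♣ 
,.♣@,, 
 ,#♣.# 
 .,,., 
       

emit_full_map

,.♣,♣.,,.~#,
,.♣,~~,~.,,~
,,,♣.,...,,♣
♣.,#♣♣,.#♣.♣
,~,,,,♣,.~♣♣
,,.♣~.,..,♣,
,,,#.~.,#.,♣
,,,~,,,.♣@,,
       ,#♣.#
       .,,.,

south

,..,♣, 
.,#.,♣ 
,.♣♣,, 
 ,#@.# 
 .,,., 
 #,,,. 
       

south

.,#.,♣ 
,.♣♣,, 
 ,#♣.# 
 .,@., 
 #,,,. 
 ♣,,,♣ 
       

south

,.♣♣,, 
 ,#♣.# 
 .,,., 
 #,@,. 
 ♣,,,♣ 
 #,♣♣♣ 
       

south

 ,#♣.# 
 .,,., 
 #,,,. 
 ♣,@,♣ 
 #,♣♣♣ 
 ,.#♣♣ 
       

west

  ,#♣.#
 ♣.,,.,
 ,#,,,.
 ~♣@,,♣
 ~#,♣♣♣
 ,,.#♣♣
       

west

   ,#♣.
 ,♣.,,.
 ~,#,,,
 .~@,,,
 ,~#,♣♣
 ~,,.#♣
       

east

  ,#♣.#
,♣.,,.,
~,#,,,.
.~♣@,,♣
,~#,♣♣♣
~,,.#♣♣
       

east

 ,#♣.# 
♣.,,., 
,#,,,. 
~♣,@,♣ 
~#,♣♣♣ 
,,.#♣♣ 
       

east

,#♣.#  
.,,.,, 
#,,,.. 
♣,,@♣. 
#,♣♣♣♣ 
,.#♣♣, 
       

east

#♣.#  #
,,.,,,#
,,,...#
,,,@.,#
,♣♣♣♣,#
.#♣♣,,#
      #

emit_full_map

,.♣,♣.,,.~#,  
,.♣,~~,~.,,~  
,,,♣.,...,,♣  
♣.,#♣♣,.#♣.♣  
,~,,,,♣,.~♣♣  
,,.♣~.,..,♣,  
,,,#.~.,#.,♣  
,,,~,,,.♣♣,,  
       ,#♣.#  
     ,♣.,,.,,,
     ~,#,,,...
     .~♣,,,@.,
     ,~#,♣♣♣♣,
     ~,,.#♣♣,,

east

♣.#  ##
,.,,,##
,,...##
,,♣@,##
♣♣♣♣,##
#♣♣,,##
     ##

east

.#  ###
.,,,###
,...###
,♣.@###
♣♣♣,###
♣♣,,###
    ###

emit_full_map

,.♣,♣.,,.~#,  
,.♣,~~,~.,,~  
,,,♣.,...,,♣  
♣.,#♣♣,.#♣.♣  
,~,,,,♣,.~♣♣  
,,.♣~.,..,♣,  
,,,#.~.,#.,♣  
,,,~,,,.♣♣,,  
       ,#♣.#  
     ,♣.,,.,,,
     ~,#,,,...
     .~♣,,,♣.@
     ,~#,♣♣♣♣,
     ~,,.#♣♣,,


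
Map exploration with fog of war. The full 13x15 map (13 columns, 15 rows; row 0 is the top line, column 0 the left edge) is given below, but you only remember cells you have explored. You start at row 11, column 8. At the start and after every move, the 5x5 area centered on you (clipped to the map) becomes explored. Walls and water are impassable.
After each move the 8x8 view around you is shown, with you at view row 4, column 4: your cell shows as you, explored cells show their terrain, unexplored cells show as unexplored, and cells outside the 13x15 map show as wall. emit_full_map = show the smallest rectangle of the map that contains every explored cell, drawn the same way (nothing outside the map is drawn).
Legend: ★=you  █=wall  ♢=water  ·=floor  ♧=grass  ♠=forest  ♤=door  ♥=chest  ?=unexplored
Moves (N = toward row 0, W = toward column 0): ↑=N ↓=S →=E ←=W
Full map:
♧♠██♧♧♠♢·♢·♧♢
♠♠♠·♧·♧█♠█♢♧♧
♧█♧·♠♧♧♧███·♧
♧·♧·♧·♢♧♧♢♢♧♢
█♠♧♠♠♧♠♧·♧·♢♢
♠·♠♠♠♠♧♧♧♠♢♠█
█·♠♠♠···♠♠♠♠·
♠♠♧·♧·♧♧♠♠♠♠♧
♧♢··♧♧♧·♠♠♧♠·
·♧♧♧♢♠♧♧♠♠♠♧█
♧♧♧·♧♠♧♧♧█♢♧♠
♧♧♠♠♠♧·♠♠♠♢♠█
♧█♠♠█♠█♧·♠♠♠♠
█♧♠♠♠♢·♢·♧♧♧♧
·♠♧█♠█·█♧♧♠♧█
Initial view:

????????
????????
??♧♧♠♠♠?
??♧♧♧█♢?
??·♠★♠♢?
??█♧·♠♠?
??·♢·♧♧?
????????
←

????????
????????
??♠♧♧♠♠♠
??♠♧♧♧█♢
??♧·★♠♠♢
??♠█♧·♠♠
??♢·♢·♧♧
????????

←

????????
????????
??♢♠♧♧♠♠
??♧♠♧♧♧█
??♠♧★♠♠♠
??█♠█♧·♠
??♠♢·♢·♧
????????

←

????????
????????
??♧♢♠♧♧♠
??·♧♠♧♧♧
??♠♠★·♠♠
??♠█♠█♧·
??♠♠♢·♢·
????????

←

????????
????????
??♧♧♢♠♧♧
??♧·♧♠♧♧
??♠♠★♧·♠
??♠♠█♠█♧
??♠♠♠♢·♢
????????

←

█???????
█???????
█?♧♧♧♢♠♧
█?♧♧·♧♠♧
█?♧♠★♠♧·
█?█♠♠█♠█
█?♧♠♠♠♢·
█???????

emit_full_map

♧♧♧♢♠♧♧♠♠♠
♧♧·♧♠♧♧♧█♢
♧♠★♠♧·♠♠♠♢
█♠♠█♠█♧·♠♠
♧♠♠♠♢·♢·♧♧

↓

█???????
█?♧♧♧♢♠♧
█?♧♧·♧♠♧
█?♧♠♠♠♧·
█?█♠★█♠█
█?♧♠♠♠♢·
█?♠♧█♠█?
████████

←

██??????
██?♧♧♧♢♠
██♧♧♧·♧♠
██♧♧♠♠♠♧
██♧█★♠█♠
███♧♠♠♠♢
██·♠♧█♠█
████████

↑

██??????
██??????
██·♧♧♧♢♠
██♧♧♧·♧♠
██♧♧★♠♠♧
██♧█♠♠█♠
███♧♠♠♠♢
██·♠♧█♠█

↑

██??????
██??????
██♧♢··♧?
██·♧♧♧♢♠
██♧♧★·♧♠
██♧♧♠♠♠♧
██♧█♠♠█♠
███♧♠♠♠♢

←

███?????
███?????
███♧♢··♧
███·♧♧♧♢
███♧★♧·♧
███♧♧♠♠♠
███♧█♠♠█
████♧♠♠♠

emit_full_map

♧♢··♧??????
·♧♧♧♢♠♧♧♠♠♠
♧★♧·♧♠♧♧♧█♢
♧♧♠♠♠♧·♠♠♠♢
♧█♠♠█♠█♧·♠♠
█♧♠♠♠♢·♢·♧♧
·♠♧█♠█?????

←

████????
████????
████♧♢··
████·♧♧♧
████★♧♧·
████♧♧♠♠
████♧█♠♠
█████♧♠♠

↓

████????
████♧♢··
████·♧♧♧
████♧♧♧·
████★♧♠♠
████♧█♠♠
█████♧♠♠
████·♠♧█

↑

████????
████????
████♧♢··
████·♧♧♧
████★♧♧·
████♧♧♠♠
████♧█♠♠
█████♧♠♠

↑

████????
████????
████♠♠♧?
████♧♢··
████★♧♧♧
████♧♧♧·
████♧♧♠♠
████♧█♠♠

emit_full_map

♠♠♧????????
♧♢··♧??????
★♧♧♧♢♠♧♧♠♠♠
♧♧♧·♧♠♧♧♧█♢
♧♧♠♠♠♧·♠♠♠♢
♧█♠♠█♠█♧·♠♠
█♧♠♠♠♢·♢·♧♧
·♠♧█♠█?????

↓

████????
████♠♠♧?
████♧♢··
████·♧♧♧
████★♧♧·
████♧♧♠♠
████♧█♠♠
█████♧♠♠

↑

████????
████????
████♠♠♧?
████♧♢··
████★♧♧♧
████♧♧♧·
████♧♧♠♠
████♧█♠♠

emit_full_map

♠♠♧????????
♧♢··♧??????
★♧♧♧♢♠♧♧♠♠♠
♧♧♧·♧♠♧♧♧█♢
♧♧♠♠♠♧·♠♠♠♢
♧█♠♠█♠█♧·♠♠
█♧♠♠♠♢·♢·♧♧
·♠♧█♠█?????
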